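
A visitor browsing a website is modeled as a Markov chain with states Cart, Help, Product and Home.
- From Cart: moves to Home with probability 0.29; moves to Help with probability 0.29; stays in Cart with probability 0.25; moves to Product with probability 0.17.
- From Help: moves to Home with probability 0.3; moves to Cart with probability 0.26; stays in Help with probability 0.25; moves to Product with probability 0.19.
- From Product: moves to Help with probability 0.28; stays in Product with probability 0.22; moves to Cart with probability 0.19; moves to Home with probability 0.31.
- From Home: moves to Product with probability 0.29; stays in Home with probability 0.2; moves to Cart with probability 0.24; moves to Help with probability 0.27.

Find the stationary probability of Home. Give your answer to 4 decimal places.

Let the stationary distribution be π with π = πP and π_1 + π_2 + π_3 + π_4 = 1.
π_1 = 0.25·π_1 + 0.26·π_2 + 0.19·π_3 + 0.24·π_4
π_2 = 0.29·π_1 + 0.25·π_2 + 0.28·π_3 + 0.27·π_4
π_3 = 0.17·π_1 + 0.19·π_2 + 0.22·π_3 + 0.29·π_4
Solving with the normalization constraint gives π = (0.2368, 0.2715, 0.2191, 0.2726).
So the stationary probability of Home is 0.2726.

0.2726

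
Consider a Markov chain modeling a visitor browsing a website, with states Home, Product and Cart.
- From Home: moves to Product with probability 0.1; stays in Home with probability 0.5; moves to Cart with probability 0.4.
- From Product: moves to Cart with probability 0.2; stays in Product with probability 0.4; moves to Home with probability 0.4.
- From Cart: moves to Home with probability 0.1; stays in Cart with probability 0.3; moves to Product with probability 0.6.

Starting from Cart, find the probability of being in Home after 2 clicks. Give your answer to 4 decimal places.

Sum over the intermediate state after 1 click:
P = P(Cart→Home)·P(Home→Home) + P(Cart→Product)·P(Product→Home) + P(Cart→Cart)·P(Cart→Home)
  = 0.1×0.5 + 0.6×0.4 + 0.3×0.1
  = 0.0500 + 0.2400 + 0.0300 = 0.3200

0.3200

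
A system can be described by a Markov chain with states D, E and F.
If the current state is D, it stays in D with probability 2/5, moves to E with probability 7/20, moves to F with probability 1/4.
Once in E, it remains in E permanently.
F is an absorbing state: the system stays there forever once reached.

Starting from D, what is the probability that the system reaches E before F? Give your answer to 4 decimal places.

0.5833

Let h(s) be the probability of absorption at E starting from transient state s. Then h(E) = 1 and h(F) = 0. By first-step analysis:
h(D) = 0.4·h(D) + 0.35·1 + 0.25·0
Solving: h(D) = 0.5833.
Starting from D, the probability is 0.5833.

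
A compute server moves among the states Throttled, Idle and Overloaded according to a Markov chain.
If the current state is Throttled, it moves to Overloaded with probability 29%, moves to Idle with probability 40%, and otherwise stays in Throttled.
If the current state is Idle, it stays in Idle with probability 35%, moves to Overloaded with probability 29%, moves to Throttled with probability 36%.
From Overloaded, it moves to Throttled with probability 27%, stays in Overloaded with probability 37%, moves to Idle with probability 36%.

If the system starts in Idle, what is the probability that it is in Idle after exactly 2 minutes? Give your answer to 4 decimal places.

0.3709

Sum over the intermediate state after 1 minute:
P = P(Idle→Throttled)·P(Throttled→Idle) + P(Idle→Idle)·P(Idle→Idle) + P(Idle→Overloaded)·P(Overloaded→Idle)
  = 0.36×0.4 + 0.35×0.35 + 0.29×0.36
  = 0.1440 + 0.1225 + 0.1044 = 0.3709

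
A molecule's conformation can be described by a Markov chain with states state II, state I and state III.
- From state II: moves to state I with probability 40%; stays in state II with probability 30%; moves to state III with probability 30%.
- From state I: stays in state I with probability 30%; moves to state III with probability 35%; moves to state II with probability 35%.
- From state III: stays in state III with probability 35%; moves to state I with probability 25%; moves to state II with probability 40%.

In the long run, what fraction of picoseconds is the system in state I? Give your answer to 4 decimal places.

0.3183

Let the stationary distribution be π with π = πP and π_1 + π_2 + π_3 = 1.
π_1 = 0.3·π_1 + 0.35·π_2 + 0.4·π_3
π_2 = 0.4·π_1 + 0.3·π_2 + 0.25·π_3
Solving with the normalization constraint gives π = (0.3492, 0.3183, 0.3325).
So the stationary probability of state I is 0.3183.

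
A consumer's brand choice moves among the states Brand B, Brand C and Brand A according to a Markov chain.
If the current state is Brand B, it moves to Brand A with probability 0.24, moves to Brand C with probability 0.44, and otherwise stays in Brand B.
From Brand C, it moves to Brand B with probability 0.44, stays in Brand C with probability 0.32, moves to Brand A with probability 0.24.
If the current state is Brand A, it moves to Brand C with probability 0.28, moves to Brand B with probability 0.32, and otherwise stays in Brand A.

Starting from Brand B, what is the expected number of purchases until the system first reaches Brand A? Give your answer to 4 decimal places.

Let t(s) be the expected number of purchases to first reach Brand A from state s, with t(Brand A) = 0. Conditioning on the first purchase:
t(Brand B) = 1 + 0.32·t(Brand B) + 0.44·t(Brand C)
t(Brand C) = 1 + 0.44·t(Brand B) + 0.32·t(Brand C)
Solving: t(Brand B) = 4.1667, t(Brand C) = 4.1667.
Expected purchases from Brand B to Brand A: 4.1667.

4.1667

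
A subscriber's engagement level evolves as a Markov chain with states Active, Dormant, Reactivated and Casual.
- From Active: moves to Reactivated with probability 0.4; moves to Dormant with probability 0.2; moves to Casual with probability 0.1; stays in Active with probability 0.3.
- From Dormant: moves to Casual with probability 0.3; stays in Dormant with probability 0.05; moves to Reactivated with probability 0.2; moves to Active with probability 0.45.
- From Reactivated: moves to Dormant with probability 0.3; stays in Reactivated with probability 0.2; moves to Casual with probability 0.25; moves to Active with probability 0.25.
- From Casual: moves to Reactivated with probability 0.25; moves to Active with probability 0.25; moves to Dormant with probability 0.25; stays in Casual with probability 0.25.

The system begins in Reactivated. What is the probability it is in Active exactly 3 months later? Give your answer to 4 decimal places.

0.3036

Propagate the distribution vector 3 months from Reactivated.
After 0 months: (0.0000, 0.0000, 1.0000, 0.0000)
After 1 month: (0.2500, 0.3000, 0.2000, 0.2500)
After 2 months: (0.3225, 0.1875, 0.2625, 0.2275)
After 3 months: (0.3036, 0.2095, 0.2759, 0.2110)
P(in Active after 3 months) = 0.3036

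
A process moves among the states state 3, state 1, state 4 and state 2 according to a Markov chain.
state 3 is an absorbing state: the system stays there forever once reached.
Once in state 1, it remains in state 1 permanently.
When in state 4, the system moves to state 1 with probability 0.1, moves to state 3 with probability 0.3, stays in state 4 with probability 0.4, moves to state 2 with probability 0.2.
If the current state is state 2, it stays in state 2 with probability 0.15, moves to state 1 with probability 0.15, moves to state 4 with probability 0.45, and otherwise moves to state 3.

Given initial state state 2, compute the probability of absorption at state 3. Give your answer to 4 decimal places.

0.6786

Let h(s) be the probability of absorption at state 3 starting from transient state s. Then h(state 3) = 1 and h(state 1) = 0. By first-step analysis:
h(state 4) = 0.3·1 + 0.1·0 + 0.4·h(state 4) + 0.2·h(state 2)
h(state 2) = 0.25·1 + 0.15·0 + 0.45·h(state 4) + 0.15·h(state 2)
Solving: h(state 4) = 0.7262, h(state 2) = 0.6786.
Starting from state 2, the probability is 0.6786.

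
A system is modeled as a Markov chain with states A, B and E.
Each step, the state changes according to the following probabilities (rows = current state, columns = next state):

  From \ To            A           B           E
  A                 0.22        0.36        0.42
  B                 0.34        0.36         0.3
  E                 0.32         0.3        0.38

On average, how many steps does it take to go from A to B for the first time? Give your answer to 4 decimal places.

2.9782

Let t(s) be the expected number of steps to first reach B from state s, with t(B) = 0. Conditioning on the first step:
t(A) = 1 + 0.22·t(A) + 0.42·t(E)
t(E) = 1 + 0.32·t(A) + 0.38·t(E)
Solving: t(A) = 2.9782, t(E) = 3.1501.
Expected steps from A to B: 2.9782.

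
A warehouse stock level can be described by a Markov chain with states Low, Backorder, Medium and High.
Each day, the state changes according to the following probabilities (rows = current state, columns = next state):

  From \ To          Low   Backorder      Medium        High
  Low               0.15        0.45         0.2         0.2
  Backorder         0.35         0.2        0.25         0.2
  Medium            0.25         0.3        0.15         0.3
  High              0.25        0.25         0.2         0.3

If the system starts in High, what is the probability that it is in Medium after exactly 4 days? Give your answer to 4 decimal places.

Propagate the distribution vector 4 days from High.
After 0 days: (0.0000, 0.0000, 0.0000, 1.0000)
After 1 day: (0.2500, 0.2500, 0.2000, 0.3000)
After 2 days: (0.2500, 0.2975, 0.2025, 0.2500)
After 3 days: (0.2548, 0.2953, 0.2048, 0.2453)
After 4 days: (0.2541, 0.2964, 0.2045, 0.2450)
P(in Medium after 4 days) = 0.2045

0.2045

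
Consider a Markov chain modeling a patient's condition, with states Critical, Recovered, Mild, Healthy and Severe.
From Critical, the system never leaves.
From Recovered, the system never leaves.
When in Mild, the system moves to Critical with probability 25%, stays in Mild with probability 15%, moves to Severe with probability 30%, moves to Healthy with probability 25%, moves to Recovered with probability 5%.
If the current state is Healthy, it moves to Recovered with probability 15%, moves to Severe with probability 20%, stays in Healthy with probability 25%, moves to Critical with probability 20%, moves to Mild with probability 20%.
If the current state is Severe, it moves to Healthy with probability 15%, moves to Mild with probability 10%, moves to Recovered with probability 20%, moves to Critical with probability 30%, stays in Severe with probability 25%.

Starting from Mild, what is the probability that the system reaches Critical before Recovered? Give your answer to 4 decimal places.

Let h(s) be the probability of absorption at Critical starting from transient state s. Then h(Critical) = 1 and h(Recovered) = 0. By first-step analysis:
h(Mild) = 0.25·1 + 0.05·0 + 0.15·h(Mild) + 0.25·h(Healthy) + 0.3·h(Severe)
h(Healthy) = 0.2·1 + 0.15·0 + 0.2·h(Mild) + 0.25·h(Healthy) + 0.2·h(Severe)
h(Severe) = 0.3·1 + 0.2·0 + 0.1·h(Mild) + 0.15·h(Healthy) + 0.25·h(Severe)
Solving: h(Mild) = 0.6923, h(Healthy) = 0.6154, h(Severe) = 0.6154.
Starting from Mild, the probability is 0.6923.

0.6923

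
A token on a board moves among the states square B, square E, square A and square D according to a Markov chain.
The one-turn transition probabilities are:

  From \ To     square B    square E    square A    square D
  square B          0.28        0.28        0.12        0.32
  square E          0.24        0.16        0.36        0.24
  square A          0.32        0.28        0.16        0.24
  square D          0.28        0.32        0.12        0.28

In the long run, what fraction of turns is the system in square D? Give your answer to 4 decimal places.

Let the stationary distribution be π with π = πP and π_1 + π_2 + π_3 + π_4 = 1.
π_1 = 0.28·π_1 + 0.24·π_2 + 0.32·π_3 + 0.28·π_4
π_2 = 0.28·π_1 + 0.16·π_2 + 0.28·π_3 + 0.32·π_4
π_3 = 0.12·π_1 + 0.36·π_2 + 0.16·π_3 + 0.12·π_4
Solving with the normalization constraint gives π = (0.2772, 0.2598, 0.1899, 0.2731).
So the stationary probability of square D is 0.2731.

0.2731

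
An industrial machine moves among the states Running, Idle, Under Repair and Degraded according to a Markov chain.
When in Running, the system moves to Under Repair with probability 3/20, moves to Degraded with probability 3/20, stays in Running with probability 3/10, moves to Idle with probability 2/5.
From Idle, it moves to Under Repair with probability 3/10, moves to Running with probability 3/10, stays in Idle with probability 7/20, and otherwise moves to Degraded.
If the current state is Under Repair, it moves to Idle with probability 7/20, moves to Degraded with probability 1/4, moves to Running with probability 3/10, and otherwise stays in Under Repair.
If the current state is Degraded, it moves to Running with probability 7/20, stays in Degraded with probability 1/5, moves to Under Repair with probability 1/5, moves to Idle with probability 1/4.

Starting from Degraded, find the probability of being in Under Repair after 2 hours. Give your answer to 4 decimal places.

Propagate the distribution vector 2 hours from Degraded.
After 0 hours: (0.0000, 0.0000, 0.0000, 1.0000)
After 1 hour: (0.3500, 0.2500, 0.2000, 0.2000)
After 2 hours: (0.3100, 0.3475, 0.1875, 0.1550)
P(in Under Repair after 2 hours) = 0.1875

0.1875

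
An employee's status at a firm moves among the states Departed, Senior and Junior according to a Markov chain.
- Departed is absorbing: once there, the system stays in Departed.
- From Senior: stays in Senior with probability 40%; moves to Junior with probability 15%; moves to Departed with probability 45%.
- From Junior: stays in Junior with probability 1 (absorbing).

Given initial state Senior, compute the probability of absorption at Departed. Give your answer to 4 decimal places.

Let h(s) be the probability of absorption at Departed starting from transient state s. Then h(Departed) = 1 and h(Junior) = 0. By first-step analysis:
h(Senior) = 0.45·1 + 0.4·h(Senior) + 0.15·0
Solving: h(Senior) = 0.7500.
Starting from Senior, the probability is 0.7500.

0.7500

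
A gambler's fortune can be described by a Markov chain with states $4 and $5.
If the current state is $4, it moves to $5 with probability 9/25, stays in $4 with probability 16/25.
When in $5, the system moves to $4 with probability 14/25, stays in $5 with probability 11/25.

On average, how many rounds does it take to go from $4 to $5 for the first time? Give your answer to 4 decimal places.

Let t(s) be the expected number of rounds to first reach $5 from state s, with t($5) = 0. Conditioning on the first round:
t($4) = 1 + 0.64·t($4)
Solving: t($4) = 2.7778.
Expected rounds from $4 to $5: 2.7778.

2.7778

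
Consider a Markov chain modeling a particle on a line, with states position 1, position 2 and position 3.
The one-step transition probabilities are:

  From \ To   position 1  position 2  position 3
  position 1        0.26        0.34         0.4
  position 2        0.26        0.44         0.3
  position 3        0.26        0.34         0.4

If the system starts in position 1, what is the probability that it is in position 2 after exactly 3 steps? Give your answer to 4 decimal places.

Propagate the distribution vector 3 steps from position 1.
After 0 steps: (1.0000, 0.0000, 0.0000)
After 1 step: (0.2600, 0.3400, 0.4000)
After 2 steps: (0.2600, 0.3740, 0.3660)
After 3 steps: (0.2600, 0.3774, 0.3626)
P(in position 2 after 3 steps) = 0.3774

0.3774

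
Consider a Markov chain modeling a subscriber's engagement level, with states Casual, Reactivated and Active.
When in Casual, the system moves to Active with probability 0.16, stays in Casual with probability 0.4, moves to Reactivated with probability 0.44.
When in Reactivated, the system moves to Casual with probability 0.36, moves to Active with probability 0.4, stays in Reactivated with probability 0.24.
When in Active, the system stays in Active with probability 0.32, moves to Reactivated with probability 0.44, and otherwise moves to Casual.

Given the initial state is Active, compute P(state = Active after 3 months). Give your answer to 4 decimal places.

Propagate the distribution vector 3 months from Active.
After 0 months: (0.0000, 0.0000, 1.0000)
After 1 month: (0.2400, 0.4400, 0.3200)
After 2 months: (0.3312, 0.3520, 0.3168)
After 3 months: (0.3352, 0.3696, 0.2952)
P(in Active after 3 months) = 0.2952

0.2952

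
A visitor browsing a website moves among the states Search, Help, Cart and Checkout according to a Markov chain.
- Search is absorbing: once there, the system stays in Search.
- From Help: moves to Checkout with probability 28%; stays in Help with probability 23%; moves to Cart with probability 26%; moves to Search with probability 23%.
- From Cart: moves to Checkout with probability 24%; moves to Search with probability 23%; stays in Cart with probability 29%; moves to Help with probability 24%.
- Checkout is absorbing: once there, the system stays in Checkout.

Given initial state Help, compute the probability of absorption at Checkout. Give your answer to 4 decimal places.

0.5393

Let h(s) be the probability of absorption at Checkout starting from transient state s. Then h(Checkout) = 1 and h(Search) = 0. By first-step analysis:
h(Help) = 0.23·0 + 0.23·h(Help) + 0.26·h(Cart) + 0.28·1
h(Cart) = 0.23·0 + 0.24·h(Help) + 0.29·h(Cart) + 0.24·1
Solving: h(Help) = 0.5393, h(Cart) = 0.5203.
Starting from Help, the probability is 0.5393.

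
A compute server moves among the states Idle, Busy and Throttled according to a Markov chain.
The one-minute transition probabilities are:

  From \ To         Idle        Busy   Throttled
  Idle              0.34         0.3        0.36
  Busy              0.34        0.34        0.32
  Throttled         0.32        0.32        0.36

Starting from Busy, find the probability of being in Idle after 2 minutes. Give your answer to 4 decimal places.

Sum over the intermediate state after 1 minute:
P = P(Busy→Idle)·P(Idle→Idle) + P(Busy→Busy)·P(Busy→Idle) + P(Busy→Throttled)·P(Throttled→Idle)
  = 0.34×0.34 + 0.34×0.34 + 0.32×0.32
  = 0.1156 + 0.1156 + 0.1024 = 0.3336

0.3336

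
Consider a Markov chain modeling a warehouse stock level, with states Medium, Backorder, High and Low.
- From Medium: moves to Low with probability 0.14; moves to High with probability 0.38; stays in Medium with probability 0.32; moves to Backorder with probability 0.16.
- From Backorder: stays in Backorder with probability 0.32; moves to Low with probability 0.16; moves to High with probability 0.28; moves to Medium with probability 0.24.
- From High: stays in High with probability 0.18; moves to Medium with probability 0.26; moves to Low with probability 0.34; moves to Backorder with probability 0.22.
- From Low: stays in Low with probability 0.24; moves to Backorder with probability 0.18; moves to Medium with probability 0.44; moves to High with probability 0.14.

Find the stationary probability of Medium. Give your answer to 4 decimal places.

0.3136

Let the stationary distribution be π with π = πP and π_1 + π_2 + π_3 + π_4 = 1.
π_1 = 0.32·π_1 + 0.24·π_2 + 0.26·π_3 + 0.44·π_4
π_2 = 0.16·π_1 + 0.32·π_2 + 0.22·π_3 + 0.18·π_4
π_3 = 0.38·π_1 + 0.28·π_2 + 0.18·π_3 + 0.14·π_4
Solving with the normalization constraint gives π = (0.3136, 0.2139, 0.2554, 0.2171).
So the stationary probability of Medium is 0.3136.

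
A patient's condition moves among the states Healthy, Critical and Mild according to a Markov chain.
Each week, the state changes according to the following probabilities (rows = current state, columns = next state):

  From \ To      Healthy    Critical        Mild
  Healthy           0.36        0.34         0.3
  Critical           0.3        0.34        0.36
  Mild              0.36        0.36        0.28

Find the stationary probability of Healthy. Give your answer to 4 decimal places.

Let the stationary distribution be π with π = πP and π_1 + π_2 + π_3 = 1.
π_1 = 0.36·π_1 + 0.3·π_2 + 0.36·π_3
π_2 = 0.34·π_1 + 0.34·π_2 + 0.36·π_3
Solving with the normalization constraint gives π = (0.3392, 0.3463, 0.3145).
So the stationary probability of Healthy is 0.3392.

0.3392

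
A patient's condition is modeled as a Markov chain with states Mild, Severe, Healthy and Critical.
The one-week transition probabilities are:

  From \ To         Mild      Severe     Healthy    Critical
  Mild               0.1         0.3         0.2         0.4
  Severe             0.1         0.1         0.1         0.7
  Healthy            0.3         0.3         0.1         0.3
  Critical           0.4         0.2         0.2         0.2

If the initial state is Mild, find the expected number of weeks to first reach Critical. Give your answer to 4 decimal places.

2.1782

Let t(s) be the expected number of weeks to first reach Critical from state s, with t(Critical) = 0. Conditioning on the first week:
t(Mild) = 1 + 0.1·t(Mild) + 0.3·t(Severe) + 0.2·t(Healthy)
t(Severe) = 1 + 0.1·t(Mild) + 0.1·t(Severe) + 0.1·t(Healthy)
t(Healthy) = 1 + 0.3·t(Mild) + 0.3·t(Severe) + 0.1·t(Healthy)
Solving: t(Mild) = 2.1782, t(Severe) = 1.6172, t(Healthy) = 2.3762.
Expected weeks from Mild to Critical: 2.1782.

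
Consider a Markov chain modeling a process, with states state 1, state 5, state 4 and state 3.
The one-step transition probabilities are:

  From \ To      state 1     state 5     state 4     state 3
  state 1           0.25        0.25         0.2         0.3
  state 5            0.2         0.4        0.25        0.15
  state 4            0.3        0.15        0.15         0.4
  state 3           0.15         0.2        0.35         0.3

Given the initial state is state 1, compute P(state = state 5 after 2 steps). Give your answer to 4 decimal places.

Propagate the distribution vector 2 steps from state 1.
After 0 steps: (1.0000, 0.0000, 0.0000, 0.0000)
After 1 step: (0.2500, 0.2500, 0.2000, 0.3000)
After 2 steps: (0.2175, 0.2525, 0.2475, 0.2825)
P(in state 5 after 2 steps) = 0.2525

0.2525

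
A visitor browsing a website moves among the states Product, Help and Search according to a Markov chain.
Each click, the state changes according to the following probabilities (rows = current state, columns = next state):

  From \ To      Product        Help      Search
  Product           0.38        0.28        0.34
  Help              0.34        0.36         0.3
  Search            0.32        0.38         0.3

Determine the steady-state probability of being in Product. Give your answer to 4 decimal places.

0.3476

Let the stationary distribution be π with π = πP and π_1 + π_2 + π_3 = 1.
π_1 = 0.38·π_1 + 0.34·π_2 + 0.32·π_3
π_2 = 0.28·π_1 + 0.36·π_2 + 0.38·π_3
Solving with the normalization constraint gives π = (0.3476, 0.3385, 0.3139).
So the stationary probability of Product is 0.3476.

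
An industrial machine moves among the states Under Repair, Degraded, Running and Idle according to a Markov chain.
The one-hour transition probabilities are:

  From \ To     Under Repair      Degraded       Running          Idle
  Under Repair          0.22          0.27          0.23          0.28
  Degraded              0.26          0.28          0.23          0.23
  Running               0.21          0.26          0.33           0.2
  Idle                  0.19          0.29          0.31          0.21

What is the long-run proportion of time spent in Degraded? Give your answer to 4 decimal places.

Let the stationary distribution be π with π = πP and π_1 + π_2 + π_3 + π_4 = 1.
π_1 = 0.22·π_1 + 0.26·π_2 + 0.21·π_3 + 0.19·π_4
π_2 = 0.27·π_1 + 0.28·π_2 + 0.26·π_3 + 0.29·π_4
π_3 = 0.23·π_1 + 0.23·π_2 + 0.33·π_3 + 0.31·π_4
Solving with the normalization constraint gives π = (0.2214, 0.2746, 0.2758, 0.2282).
So the stationary probability of Degraded is 0.2746.

0.2746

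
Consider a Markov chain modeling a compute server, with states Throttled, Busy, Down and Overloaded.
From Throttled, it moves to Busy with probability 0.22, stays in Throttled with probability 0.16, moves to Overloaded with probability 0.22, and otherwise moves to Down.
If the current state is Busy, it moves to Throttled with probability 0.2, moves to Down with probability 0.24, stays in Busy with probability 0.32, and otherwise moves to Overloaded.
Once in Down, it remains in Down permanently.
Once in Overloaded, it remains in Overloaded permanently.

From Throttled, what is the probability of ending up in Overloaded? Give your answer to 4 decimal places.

Let h(s) be the probability of absorption at Overloaded starting from transient state s. Then h(Overloaded) = 1 and h(Down) = 0. By first-step analysis:
h(Throttled) = 0.16·h(Throttled) + 0.22·h(Busy) + 0.4·0 + 0.22·1
h(Busy) = 0.2·h(Throttled) + 0.32·h(Busy) + 0.24·0 + 0.24·1
Solving: h(Throttled) = 0.3839, h(Busy) = 0.4659.
Starting from Throttled, the probability is 0.3839.

0.3839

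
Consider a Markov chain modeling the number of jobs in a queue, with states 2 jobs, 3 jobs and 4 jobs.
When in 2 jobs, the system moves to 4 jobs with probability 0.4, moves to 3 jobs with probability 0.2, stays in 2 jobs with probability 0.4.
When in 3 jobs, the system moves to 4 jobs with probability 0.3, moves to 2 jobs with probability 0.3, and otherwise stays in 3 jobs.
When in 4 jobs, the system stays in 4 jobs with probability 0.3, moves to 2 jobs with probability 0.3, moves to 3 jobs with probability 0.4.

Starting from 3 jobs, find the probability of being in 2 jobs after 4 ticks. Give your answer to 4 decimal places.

Propagate the distribution vector 4 ticks from 3 jobs.
After 0 ticks: (0.0000, 1.0000, 0.0000)
After 1 tick: (0.3000, 0.4000, 0.3000)
After 2 ticks: (0.3300, 0.3400, 0.3300)
After 3 ticks: (0.3330, 0.3340, 0.3330)
After 4 ticks: (0.3333, 0.3334, 0.3333)
P(in 2 jobs after 4 ticks) = 0.3333

0.3333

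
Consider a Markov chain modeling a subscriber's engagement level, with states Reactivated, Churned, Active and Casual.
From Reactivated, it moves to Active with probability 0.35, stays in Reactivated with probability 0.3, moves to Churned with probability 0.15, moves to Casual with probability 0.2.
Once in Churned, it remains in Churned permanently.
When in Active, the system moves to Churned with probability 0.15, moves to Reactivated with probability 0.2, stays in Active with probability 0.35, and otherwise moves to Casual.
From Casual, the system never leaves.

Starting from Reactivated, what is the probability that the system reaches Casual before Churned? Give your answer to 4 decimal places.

Let h(s) be the probability of absorption at Casual starting from transient state s. Then h(Casual) = 1 and h(Churned) = 0. By first-step analysis:
h(Reactivated) = 0.3·h(Reactivated) + 0.15·0 + 0.35·h(Active) + 0.2·1
h(Active) = 0.2·h(Reactivated) + 0.15·0 + 0.35·h(Active) + 0.3·1
Solving: h(Reactivated) = 0.6104, h(Active) = 0.6494.
Starting from Reactivated, the probability is 0.6104.

0.6104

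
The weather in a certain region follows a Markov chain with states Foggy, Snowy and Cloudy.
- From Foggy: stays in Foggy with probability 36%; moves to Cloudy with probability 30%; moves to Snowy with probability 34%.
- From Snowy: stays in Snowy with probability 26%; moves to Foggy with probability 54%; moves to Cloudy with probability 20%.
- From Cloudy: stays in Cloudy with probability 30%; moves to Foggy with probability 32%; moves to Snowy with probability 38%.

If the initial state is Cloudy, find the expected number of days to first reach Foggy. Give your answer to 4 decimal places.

2.5339

Let t(s) be the expected number of days to first reach Foggy from state s, with t(Foggy) = 0. Conditioning on the first day:
t(Snowy) = 1 + 0.26·t(Snowy) + 0.2·t(Cloudy)
t(Cloudy) = 1 + 0.38·t(Snowy) + 0.3·t(Cloudy)
Solving: t(Snowy) = 2.0362, t(Cloudy) = 2.5339.
Expected days from Cloudy to Foggy: 2.5339.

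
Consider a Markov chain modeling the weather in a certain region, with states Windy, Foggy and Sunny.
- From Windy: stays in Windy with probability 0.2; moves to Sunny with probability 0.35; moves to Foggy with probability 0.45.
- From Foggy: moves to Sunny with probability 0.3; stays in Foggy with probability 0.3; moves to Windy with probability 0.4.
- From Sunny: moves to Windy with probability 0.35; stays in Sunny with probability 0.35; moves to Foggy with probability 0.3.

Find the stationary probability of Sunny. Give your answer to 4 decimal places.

0.3326

Let the stationary distribution be π with π = πP and π_1 + π_2 + π_3 = 1.
π_1 = 0.2·π_1 + 0.4·π_2 + 0.35·π_3
π_2 = 0.45·π_1 + 0.3·π_2 + 0.3·π_3
Solving with the normalization constraint gives π = (0.3195, 0.3479, 0.3326).
So the stationary probability of Sunny is 0.3326.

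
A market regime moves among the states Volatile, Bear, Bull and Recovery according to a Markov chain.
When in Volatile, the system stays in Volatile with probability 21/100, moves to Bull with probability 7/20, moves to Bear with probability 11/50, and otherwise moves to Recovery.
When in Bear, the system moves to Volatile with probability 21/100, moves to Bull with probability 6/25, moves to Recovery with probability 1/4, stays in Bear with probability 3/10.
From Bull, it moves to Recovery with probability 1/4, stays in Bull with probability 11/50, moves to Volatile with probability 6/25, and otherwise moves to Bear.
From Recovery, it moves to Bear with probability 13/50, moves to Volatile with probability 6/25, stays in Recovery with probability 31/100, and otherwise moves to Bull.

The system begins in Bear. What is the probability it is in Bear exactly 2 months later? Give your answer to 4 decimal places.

0.2708

Propagate the distribution vector 2 months from Bear.
After 0 months: (0.0000, 1.0000, 0.0000, 0.0000)
After 1 month: (0.2100, 0.3000, 0.2400, 0.2500)
After 2 months: (0.2247, 0.2708, 0.2458, 0.2587)
P(in Bear after 2 months) = 0.2708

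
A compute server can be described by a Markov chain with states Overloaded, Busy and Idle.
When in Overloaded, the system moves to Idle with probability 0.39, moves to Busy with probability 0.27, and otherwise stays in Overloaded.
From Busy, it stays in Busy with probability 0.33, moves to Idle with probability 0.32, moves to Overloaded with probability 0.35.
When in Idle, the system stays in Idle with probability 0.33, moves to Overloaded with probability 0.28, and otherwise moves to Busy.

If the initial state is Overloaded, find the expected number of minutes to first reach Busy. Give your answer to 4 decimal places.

3.1832

Let t(s) be the expected number of minutes to first reach Busy from state s, with t(Busy) = 0. Conditioning on the first minute:
t(Overloaded) = 1 + 0.34·t(Overloaded) + 0.39·t(Idle)
t(Idle) = 1 + 0.28·t(Overloaded) + 0.33·t(Idle)
Solving: t(Overloaded) = 3.1832, t(Idle) = 2.8228.
Expected minutes from Overloaded to Busy: 3.1832.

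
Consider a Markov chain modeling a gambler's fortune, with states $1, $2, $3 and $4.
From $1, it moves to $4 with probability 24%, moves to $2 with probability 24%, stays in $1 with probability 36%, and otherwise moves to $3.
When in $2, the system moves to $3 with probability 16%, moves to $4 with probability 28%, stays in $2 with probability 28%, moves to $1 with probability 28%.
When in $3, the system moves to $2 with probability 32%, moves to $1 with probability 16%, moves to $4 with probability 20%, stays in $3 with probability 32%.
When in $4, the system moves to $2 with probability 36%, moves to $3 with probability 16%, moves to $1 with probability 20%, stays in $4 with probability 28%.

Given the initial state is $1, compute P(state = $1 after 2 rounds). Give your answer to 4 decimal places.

0.2704

Propagate the distribution vector 2 rounds from $1.
After 0 rounds: (1.0000, 0.0000, 0.0000, 0.0000)
After 1 round: (0.3600, 0.2400, 0.1600, 0.2400)
After 2 rounds: (0.2704, 0.2912, 0.1856, 0.2528)
P(in $1 after 2 rounds) = 0.2704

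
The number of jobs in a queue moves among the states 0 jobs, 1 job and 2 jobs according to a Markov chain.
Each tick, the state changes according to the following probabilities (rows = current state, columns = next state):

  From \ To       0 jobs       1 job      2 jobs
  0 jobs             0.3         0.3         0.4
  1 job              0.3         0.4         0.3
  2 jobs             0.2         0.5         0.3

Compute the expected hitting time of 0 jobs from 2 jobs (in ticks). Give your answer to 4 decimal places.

4.0741

Let t(s) be the expected number of ticks to first reach 0 jobs from state s, with t(0 jobs) = 0. Conditioning on the first tick:
t(1 job) = 1 + 0.4·t(1 job) + 0.3·t(2 jobs)
t(2 jobs) = 1 + 0.5·t(1 job) + 0.3·t(2 jobs)
Solving: t(1 job) = 3.7037, t(2 jobs) = 4.0741.
Expected ticks from 2 jobs to 0 jobs: 4.0741.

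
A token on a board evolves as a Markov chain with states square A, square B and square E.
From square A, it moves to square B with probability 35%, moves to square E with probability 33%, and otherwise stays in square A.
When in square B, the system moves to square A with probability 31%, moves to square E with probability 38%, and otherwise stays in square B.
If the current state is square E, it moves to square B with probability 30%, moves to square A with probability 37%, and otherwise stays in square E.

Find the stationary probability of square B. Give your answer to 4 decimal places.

0.3199

Let the stationary distribution be π with π = πP and π_1 + π_2 + π_3 = 1.
π_1 = 0.32·π_1 + 0.31·π_2 + 0.37·π_3
π_2 = 0.35·π_1 + 0.31·π_2 + 0.3·π_3
Solving with the normalization constraint gives π = (0.3341, 0.3199, 0.3460).
So the stationary probability of square B is 0.3199.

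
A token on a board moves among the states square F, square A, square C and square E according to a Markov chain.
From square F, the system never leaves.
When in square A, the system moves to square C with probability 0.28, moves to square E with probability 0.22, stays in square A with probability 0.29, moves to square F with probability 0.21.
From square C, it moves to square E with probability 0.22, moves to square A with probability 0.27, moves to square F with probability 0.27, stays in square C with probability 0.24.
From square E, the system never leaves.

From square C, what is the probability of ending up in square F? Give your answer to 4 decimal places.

0.5353

Let h(s) be the probability of absorption at square F starting from transient state s. Then h(square F) = 1 and h(square E) = 0. By first-step analysis:
h(square A) = 0.21·1 + 0.29·h(square A) + 0.28·h(square C) + 0.22·0
h(square C) = 0.27·1 + 0.27·h(square A) + 0.24·h(square C) + 0.22·0
Solving: h(square A) = 0.5069, h(square C) = 0.5353.
Starting from square C, the probability is 0.5353.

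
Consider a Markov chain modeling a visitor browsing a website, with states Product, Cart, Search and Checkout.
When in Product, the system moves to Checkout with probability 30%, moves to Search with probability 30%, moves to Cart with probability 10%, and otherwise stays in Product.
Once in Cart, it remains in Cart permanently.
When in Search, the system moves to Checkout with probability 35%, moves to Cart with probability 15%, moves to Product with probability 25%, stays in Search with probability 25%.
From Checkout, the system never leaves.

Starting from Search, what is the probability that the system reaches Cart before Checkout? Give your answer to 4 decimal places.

0.2889

Let h(s) be the probability of absorption at Cart starting from transient state s. Then h(Cart) = 1 and h(Checkout) = 0. By first-step analysis:
h(Product) = 0.3·h(Product) + 0.1·1 + 0.3·h(Search) + 0.3·0
h(Search) = 0.25·h(Product) + 0.15·1 + 0.25·h(Search) + 0.35·0
Solving: h(Product) = 0.2667, h(Search) = 0.2889.
Starting from Search, the probability is 0.2889.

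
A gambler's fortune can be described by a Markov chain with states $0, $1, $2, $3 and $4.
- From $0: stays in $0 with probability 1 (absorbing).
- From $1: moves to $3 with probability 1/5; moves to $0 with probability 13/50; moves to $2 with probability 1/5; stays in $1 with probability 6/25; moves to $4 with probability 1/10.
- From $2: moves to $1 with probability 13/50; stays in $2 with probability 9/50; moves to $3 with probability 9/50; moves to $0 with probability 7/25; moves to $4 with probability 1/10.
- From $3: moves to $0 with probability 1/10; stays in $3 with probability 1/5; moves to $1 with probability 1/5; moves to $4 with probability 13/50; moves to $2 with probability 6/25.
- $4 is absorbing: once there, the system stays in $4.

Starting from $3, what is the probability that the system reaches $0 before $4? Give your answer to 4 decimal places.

Let h(s) be the probability of absorption at $0 starting from transient state s. Then h($0) = 1 and h($4) = 0. By first-step analysis:
h($1) = 0.26·1 + 0.24·h($1) + 0.2·h($2) + 0.2·h($3) + 0.1·0
h($2) = 0.28·1 + 0.26·h($1) + 0.18·h($2) + 0.18·h($3) + 0.1·0
h($3) = 0.1·1 + 0.2·h($1) + 0.24·h($2) + 0.2·h($3) + 0.26·0
Solving: h($1) = 0.6392, h($2) = 0.6494, h($3) = 0.4796.
Starting from $3, the probability is 0.4796.

0.4796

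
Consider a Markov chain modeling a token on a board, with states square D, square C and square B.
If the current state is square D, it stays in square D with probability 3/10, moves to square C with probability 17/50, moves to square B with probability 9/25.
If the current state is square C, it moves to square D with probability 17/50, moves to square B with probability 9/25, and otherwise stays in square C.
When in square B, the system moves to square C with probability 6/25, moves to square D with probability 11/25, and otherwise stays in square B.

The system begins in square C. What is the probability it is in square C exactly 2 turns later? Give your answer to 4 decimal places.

0.2920

Sum over the intermediate state after 1 turn:
P = P(square C→square D)·P(square D→square C) + P(square C→square C)·P(square C→square C) + P(square C→square B)·P(square B→square C)
  = 0.34×0.34 + 0.3×0.3 + 0.36×0.24
  = 0.1156 + 0.0900 + 0.0864 = 0.2920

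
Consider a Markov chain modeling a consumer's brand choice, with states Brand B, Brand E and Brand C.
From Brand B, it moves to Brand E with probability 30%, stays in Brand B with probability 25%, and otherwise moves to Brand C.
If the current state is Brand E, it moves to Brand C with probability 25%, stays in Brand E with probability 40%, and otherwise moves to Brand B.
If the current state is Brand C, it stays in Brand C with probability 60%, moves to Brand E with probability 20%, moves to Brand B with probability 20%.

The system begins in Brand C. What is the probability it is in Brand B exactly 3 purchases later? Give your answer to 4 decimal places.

Propagate the distribution vector 3 purchases from Brand C.
After 0 purchases: (0.0000, 0.0000, 1.0000)
After 1 purchase: (0.2000, 0.2000, 0.6000)
After 2 purchases: (0.2400, 0.2600, 0.5000)
After 3 purchases: (0.2510, 0.2760, 0.4730)
P(in Brand B after 3 purchases) = 0.2510

0.2510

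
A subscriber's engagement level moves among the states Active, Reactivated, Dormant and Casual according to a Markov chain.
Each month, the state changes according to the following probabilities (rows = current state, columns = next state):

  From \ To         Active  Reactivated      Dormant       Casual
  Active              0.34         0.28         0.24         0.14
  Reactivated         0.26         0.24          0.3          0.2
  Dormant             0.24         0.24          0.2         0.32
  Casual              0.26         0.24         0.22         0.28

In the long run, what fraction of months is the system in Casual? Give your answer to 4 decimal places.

0.2307

Let the stationary distribution be π with π = πP and π_1 + π_2 + π_3 + π_4 = 1.
π_1 = 0.34·π_1 + 0.26·π_2 + 0.24·π_3 + 0.26·π_4
π_2 = 0.28·π_1 + 0.24·π_2 + 0.24·π_3 + 0.24·π_4
π_3 = 0.24·π_1 + 0.3·π_2 + 0.2·π_3 + 0.22·π_4
Solving with the normalization constraint gives π = (0.2774, 0.2511, 0.2408, 0.2307).
So the stationary probability of Casual is 0.2307.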